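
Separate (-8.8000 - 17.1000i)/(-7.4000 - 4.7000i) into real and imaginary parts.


Multiply by conjugate: (-8.8000 - 17.1000i)(-7.4000 + 4.7000i) / ((-7.4)^2 + (-4.7)^2)
Numerator real = -8.8*(-7.4) - (17.1)*(-4.7) = 145.49
Numerator imag = -17.1*(-7.4) - (-8.8)*(-4.7) = 85.18
Denominator = 76.85
Re(z) = 145.49/76.85 = 1.8932
Im(z) = 85.18/76.85 = 1.1084

Re(z) = 1.8932, Im(z) = 1.1084


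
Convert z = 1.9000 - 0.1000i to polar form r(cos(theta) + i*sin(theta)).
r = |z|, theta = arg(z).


r = sqrt(3.61+0.01) = sqrt(3.62) = 1.9026
theta = atan2(-0.1, 1.9) = -3.0128 degrees

r = 1.9026, theta = -3.0128 degrees


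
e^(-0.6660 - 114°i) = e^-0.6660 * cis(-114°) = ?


e^-0.6660 = 0.51376
cos(-114°) = -0.40674
sin(-114°) = -0.9135
Real = 0.51376*(-0.40674) = -0.2090
Imag = 0.51376*(-0.9135) = -0.4693

-0.2090 - 0.4693i


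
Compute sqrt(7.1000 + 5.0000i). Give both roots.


|z| = sqrt(50.41+25) = 8.6839
sqrt((|z|+a)/2) = sqrt((8.6839+7.1)/2) = sqrt(7.8919) = 2.8093
sqrt((|z|-a)/2) = sqrt((8.6839-7.1)/2) = sqrt(0.7919) = 0.8899

±(2.8093 + 0.8899i) i.e. 2.8093 + 0.8899i and -2.8093 - 0.8899i


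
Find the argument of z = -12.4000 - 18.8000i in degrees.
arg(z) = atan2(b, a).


Re = -12.4, Im = -18.8
arg = atan2(-18.8, -12.4) = -123.4078 degrees

arg(z) = -123.4078 degrees


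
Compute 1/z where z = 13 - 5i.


|z|^2 = 169+25 = 194
1/z = (13 + 5i)/194

1/z = 0.0670 + 0.0258i


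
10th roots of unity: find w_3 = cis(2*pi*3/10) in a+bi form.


Angle = 360*3/10 = 108°
a = cos(108°) = -0.3090
b = sin(108°) = 0.9511

-0.3090 + 0.9511i


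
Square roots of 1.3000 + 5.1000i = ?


|z| = sqrt(1.69+26.01) = 5.2631
sqrt((|z|+a)/2) = sqrt((5.2631+1.3)/2) = sqrt(3.2815) = 1.8115
sqrt((|z|-a)/2) = sqrt((5.2631-1.3)/2) = sqrt(1.9815) = 1.4077

±(1.8115 + 1.4077i) i.e. 1.8115 + 1.4077i and -1.8115 - 1.4077i


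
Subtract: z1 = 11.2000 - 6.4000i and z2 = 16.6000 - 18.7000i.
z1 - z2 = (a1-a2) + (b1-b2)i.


Real: 11.2 - 16.6 = -5.4
Imag: -6.4 + 18.7 = 12.3

-5.4000 + 12.3000i


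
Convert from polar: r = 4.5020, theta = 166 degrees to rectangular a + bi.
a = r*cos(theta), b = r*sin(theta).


a = 4.5020*cos(166°) = 4.5020*(-0.9703) = -4.3683
b = 4.5020*sin(166°) = 4.5020*0.24192 = 1.0891

-4.3683 + 1.0891i


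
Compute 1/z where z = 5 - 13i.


|z|^2 = 25+169 = 194
1/z = (5 + 13i)/194

1/z = 0.0258 + 0.0670i


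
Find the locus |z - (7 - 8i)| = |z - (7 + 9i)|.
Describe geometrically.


Equal distances means the locus is the perpendicular bisector of z1 and z2.
Midpoint = ((7+7)/2, (-8+9)/2) = (7.0000, 0.5000)

Perpendicular bisector through (7.0000, 0.5000)


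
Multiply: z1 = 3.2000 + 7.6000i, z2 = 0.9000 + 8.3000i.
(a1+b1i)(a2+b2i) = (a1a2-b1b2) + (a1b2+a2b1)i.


Real = 3.2*0.9 - 7.6*8.3 = 2.88 - 63.08 = -60.2
Imag = 3.2*8.3 + 0.9*7.6 = 26.56 + 6.84 = 33.4

-60.2000 + 33.4000i


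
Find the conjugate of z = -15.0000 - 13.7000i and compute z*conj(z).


z_bar = -15.0000 + 13.7000i
z*z_bar = (-15)^2 + (-13.7)^2 = 225 + 187.69 = 412.69

z_bar = -15.0000 + 13.7000i, z*z_bar = 412.69


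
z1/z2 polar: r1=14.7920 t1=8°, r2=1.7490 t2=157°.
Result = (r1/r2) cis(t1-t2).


r = 14.7920 / 1.7490 = 8.4574
theta = 8° - 157° = -149° = 211° (mod 360)

8.4574 cis(211°)


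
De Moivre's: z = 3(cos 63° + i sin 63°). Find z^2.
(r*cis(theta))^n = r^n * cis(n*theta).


r^2 = 3^2 = 9
n*theta = 2*63° = 126° = 126° (mod 360)
a = 9*cos(126°) = -5.2901
b = 9*sin(126°) = 7.2812

9 cis(126°) = -5.2901 + 7.2812i


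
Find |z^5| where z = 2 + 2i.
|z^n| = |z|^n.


|z| = sqrt(4+4) = sqrt(8) = 2.8284
|z^5| = |z|^5 = (sqrt(8))^5 = 8^2 * sqrt(8) = 64*sqrt(8)

|z^5| = 64*sqrt(8) ≈ 181.0193


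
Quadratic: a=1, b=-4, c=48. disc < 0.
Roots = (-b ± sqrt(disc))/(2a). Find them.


disc = (-4)^2 - 4*1*48 = 16 - 192 = -176
sqrt(|disc|) = sqrt(176) = 13.2665
Real part = 4/(2*1) = 2.0000
Imag part = 13.2665/(2*1) = 6.6332

2.0000 ± 6.6332i


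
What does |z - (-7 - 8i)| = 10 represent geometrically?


|z - z0| = r is a circle with center z0 and radius r.
Center = (-7, -8), radius = 10

Circle with center (-7, -8) and radius 10


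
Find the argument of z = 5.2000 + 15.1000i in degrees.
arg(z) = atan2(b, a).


Re = 5.2, Im = 15.1
arg = atan2(15.1, 5.2) = 70.9978 degrees

arg(z) = 70.9978 degrees


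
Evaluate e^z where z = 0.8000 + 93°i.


e^0.8000 = 2.2255
cos(93°) = -0.05234
sin(93°) = 0.99863
Real = 2.2255*(-0.05234) = -0.1165
Imag = 2.2255*0.99863 = 2.2225

-0.1165 + 2.2225i


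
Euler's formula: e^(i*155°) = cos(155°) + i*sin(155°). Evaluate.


cos(155°) = -0.9063
sin(155°) = 0.4226

e^(i*155°) = -0.9063 + 0.4226i


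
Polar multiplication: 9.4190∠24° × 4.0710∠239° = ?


r = 9.4190 * 4.0710 = 38.3447
theta = 24° + 239° = 263° = 263° (mod 360)

38.3447 cis(263°)


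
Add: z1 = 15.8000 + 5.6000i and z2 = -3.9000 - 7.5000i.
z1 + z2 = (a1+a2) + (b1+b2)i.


Real: 15.8 - 3.9 = 11.9
Imag: 5.6 - 7.5 = -1.9

11.9000 - 1.9000i


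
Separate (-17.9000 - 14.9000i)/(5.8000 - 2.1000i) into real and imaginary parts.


Multiply by conjugate: (-17.9000 - 14.9000i)(5.8000 + 2.1000i) / (5.8^2 + (-2.1)^2)
Numerator real = -17.9*5.8 - (14.9)*(-2.1) = -72.53
Numerator imag = -14.9*5.8 - (-17.9)*(-2.1) = -124.01
Denominator = 38.05
Re(z) = -72.53/38.05 = -1.9062
Im(z) = -124.01/38.05 = -3.2591

Re(z) = -1.9062, Im(z) = -3.2591


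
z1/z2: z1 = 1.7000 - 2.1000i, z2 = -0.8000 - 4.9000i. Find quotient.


Conjugate of z2 = -0.8000 + 4.9000i
Numerator: (1.7000 - 2.1000i)(-0.8000 + 4.9000i) = 8.9300 + 10.0100i
Denominator: (-0.8)^2 + (-4.9)^2 = 24.65
Result = (8.9300 + 10.0100i)/24.65

0.3623 + 0.4061i


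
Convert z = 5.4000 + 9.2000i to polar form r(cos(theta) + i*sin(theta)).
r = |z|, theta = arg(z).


r = sqrt(29.16+84.64) = sqrt(113.8) = 10.6677
theta = atan2(9.2, 5.4) = 59.5889 degrees

r = 10.6677, theta = 59.5889 degrees


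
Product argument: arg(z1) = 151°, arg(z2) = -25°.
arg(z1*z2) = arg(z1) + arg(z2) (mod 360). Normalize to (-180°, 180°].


arg(z1*z2) = 151° - 25° = 126°
Normalized to (-180°, 180°]: 126°

126°


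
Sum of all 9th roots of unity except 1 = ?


With w = e^(2*pi*i/9), all 9 of the 9th roots of unity w^0 = 1, w, ..., w^(8) sum to 0: 1 + w + ... + w^(8) = (1 - w^9)/(1 - w) = 0 since w^9 = 1, w ≠ 1.
Removing the root 1: w + w^2 + ... + w^(8) = 0 - 1 = -1

Sum = -1


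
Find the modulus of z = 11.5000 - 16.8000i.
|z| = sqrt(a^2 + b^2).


|z| = sqrt(11.5^2 + (-16.8)^2) = sqrt(132.25 + 282.24) = sqrt(414.49) = 20.3590

|z| = 20.3590


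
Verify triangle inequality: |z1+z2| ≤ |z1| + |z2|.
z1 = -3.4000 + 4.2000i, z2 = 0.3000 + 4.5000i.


|z1| = sqrt((-3.4)^2 + 4.2^2) = sqrt(29.2) = 5.4037
|z2| = sqrt(0.3^2 + 4.5^2) = sqrt(20.34) = 4.5100
z1+z2 = -3.1000 + 8.7000i
|z1+z2| = sqrt(85.3) = 9.2358
|z1|+|z2| = 5.4037 + 4.5100 = 9.9137

|z1+z2| = 9.2358 ≤ |z1|+|z2| = 9.9137 (verified)


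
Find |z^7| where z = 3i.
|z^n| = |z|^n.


|z| = sqrt(0+9) = sqrt(9) = 3
|z^7| = |z|^7 = 3^7 = 2187

|z^7| = 2187


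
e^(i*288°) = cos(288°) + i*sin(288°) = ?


cos(288°) = 0.3090
sin(288°) = -0.9511

e^(i*288°) = 0.3090 - 0.9511i


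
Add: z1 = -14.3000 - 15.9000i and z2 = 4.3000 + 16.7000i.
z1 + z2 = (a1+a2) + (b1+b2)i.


Real: -14.3 + 4.3 = -10
Imag: -15.9 + 16.7 = 0.8

-10.0000 + 0.8000i


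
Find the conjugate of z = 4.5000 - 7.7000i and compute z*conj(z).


z_bar = 4.5000 + 7.7000i
z*z_bar = 4.5^2 + (-7.7)^2 = 20.25 + 59.29 = 79.54

z_bar = 4.5000 + 7.7000i, z*z_bar = 79.54


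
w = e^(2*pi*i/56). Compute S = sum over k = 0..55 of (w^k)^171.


The roots are w_k = w^k with w = e^(2*pi*i/56), and (w^k)^171 = (w^171)^k.
So S = 1 + u + u^2 + ... + u^(55) with u = w^171.
171 = 3*56 + 3, so 171 is not a multiple of 56: u = (w^56)^3 * w^3 = w^3 ≠ 1 (w is a primitive 56th root), while u^56 = (w^56)^171 = 1.
Geometric series: S = (1 - u^56)/(1 - u) = (1 - 1)/(1 - u) = 0

S = 0


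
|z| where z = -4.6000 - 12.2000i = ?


|z| = sqrt((-4.6)^2 + (-12.2)^2) = sqrt(21.16 + 148.84) = sqrt(170) = 13.0384

|z| = 13.0384


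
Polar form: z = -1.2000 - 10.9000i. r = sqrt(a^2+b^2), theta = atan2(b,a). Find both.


r = sqrt(1.44+118.81) = sqrt(120.25) = 10.9659
theta = atan2(-10.9, -1.2) = -96.2825 degrees

r = 10.9659, theta = -96.2825 degrees


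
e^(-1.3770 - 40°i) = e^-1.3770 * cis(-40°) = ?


e^-1.3770 = 0.2523
cos(-40°) = 0.766
sin(-40°) = -0.6428
Real = 0.2523*0.766 = 0.1933
Imag = 0.2523*(-0.6428) = -0.1622

0.1933 - 0.1622i


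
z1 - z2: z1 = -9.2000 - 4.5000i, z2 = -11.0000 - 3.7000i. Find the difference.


Real: -9.2 + 11 = 1.8
Imag: -4.5 + 3.7 = -0.8

1.8000 - 0.8000i


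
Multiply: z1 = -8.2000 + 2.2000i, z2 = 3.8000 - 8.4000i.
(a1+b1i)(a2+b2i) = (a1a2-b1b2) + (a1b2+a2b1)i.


Real = -8.2*3.8 - 2.2*(-8.4) = -31.16 - (-18.48) = -12.68
Imag = -8.2*(-8.4) + 3.8*2.2 = 68.88 + 8.36 = 77.24

-12.6800 + 77.2400i


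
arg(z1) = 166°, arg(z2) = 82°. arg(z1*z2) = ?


arg(z1*z2) = 166° + 82° = 248°
Normalized to (-180°, 180°]: -112°

-112°


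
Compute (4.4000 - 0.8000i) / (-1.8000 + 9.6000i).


Conjugate of z2 = -1.8000 - 9.6000i
Numerator: (4.4000 - 0.8000i)(-1.8000 - 9.6000i) = -15.6000 - 40.8000i
Denominator: (-1.8)^2 + 9.6^2 = 95.4
Result = (-15.6000 - 40.8000i)/95.4

-0.1635 - 0.4277i


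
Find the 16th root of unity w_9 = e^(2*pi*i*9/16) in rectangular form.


Angle = 360*9/16 = 202.5°
a = cos(202.5°) = -0.9239
b = sin(202.5°) = -0.3827

-0.9239 - 0.3827i


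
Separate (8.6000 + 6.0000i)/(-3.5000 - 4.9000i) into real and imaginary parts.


Multiply by conjugate: (8.6000 + 6.0000i)(-3.5000 + 4.9000i) / ((-3.5)^2 + (-4.9)^2)
Numerator real = 8.6*(-3.5) + 6*(-4.9) = -59.5
Numerator imag = 6*(-3.5) - 8.6*(-4.9) = 21.14
Denominator = 36.26
Re(z) = -59.5/36.26 = -1.6409
Im(z) = 21.14/36.26 = 0.5830

Re(z) = -1.6409, Im(z) = 0.5830


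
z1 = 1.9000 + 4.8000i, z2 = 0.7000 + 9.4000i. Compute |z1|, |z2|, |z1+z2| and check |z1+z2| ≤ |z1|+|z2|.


|z1| = sqrt(1.9^2 + 4.8^2) = sqrt(26.65) = 5.1624
|z2| = sqrt(0.7^2 + 9.4^2) = sqrt(88.85) = 9.4260
z1+z2 = 2.6000 + 14.2000i
|z1+z2| = sqrt(208.4) = 14.4361
|z1|+|z2| = 5.1624 + 9.4260 = 14.5884

|z1+z2| = 14.4361 ≤ |z1|+|z2| = 14.5884 (verified)


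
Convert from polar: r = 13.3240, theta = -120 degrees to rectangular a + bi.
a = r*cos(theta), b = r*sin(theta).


a = 13.3240*cos(-120°) = 13.3240*(-0.5) = -6.6620
b = 13.3240*sin(-120°) = 13.3240*(-0.866025) = -11.5389

-6.6620 - 11.5389i


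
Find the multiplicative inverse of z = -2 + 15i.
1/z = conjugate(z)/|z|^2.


|z|^2 = 4+225 = 229
1/z = (-2 - 15i)/229

1/z = -0.0087 - 0.0655i


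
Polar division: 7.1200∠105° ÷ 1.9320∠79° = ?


r = 7.1200 / 1.9320 = 3.6853
theta = 105° - 79° = 26° = 26° (mod 360)

3.6853 cis(26°)


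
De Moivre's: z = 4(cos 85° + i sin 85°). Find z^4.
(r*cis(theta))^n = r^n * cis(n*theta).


r^4 = 4^4 = 256
n*theta = 4*85° = 340° = 340° (mod 360)
a = 256*cos(340°) = 240.5613
b = 256*sin(340°) = -87.5572

256 cis(340°) = 240.5613 - 87.5572i


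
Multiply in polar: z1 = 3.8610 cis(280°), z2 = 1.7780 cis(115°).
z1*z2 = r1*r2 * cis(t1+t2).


r = 3.8610 * 1.7780 = 6.8649
theta = 280° + 115° = 395° = 35° (mod 360)

6.8649 cis(35°)


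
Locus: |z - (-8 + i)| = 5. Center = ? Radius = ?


|z - z0| = r is a circle with center z0 and radius r.
Center = (-8, 1), radius = 5

Circle with center (-8, 1) and radius 5


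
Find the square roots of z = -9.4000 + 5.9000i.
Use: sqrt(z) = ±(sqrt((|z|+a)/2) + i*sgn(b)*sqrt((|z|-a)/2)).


|z| = sqrt(88.36+34.81) = 11.0982
sqrt((|z|+a)/2) = sqrt((11.0982+(-9.4))/2) = sqrt(0.8491) = 0.9215
sqrt((|z|-a)/2) = sqrt((11.0982-(-9.4))/2) = sqrt(10.2491) = 3.2014

±(0.9215 + 3.2014i) i.e. 0.9215 + 3.2014i and -0.9215 - 3.2014i


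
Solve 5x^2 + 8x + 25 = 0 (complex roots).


disc = 8^2 - 4*5*25 = 64 - 500 = -436
sqrt(|disc|) = sqrt(436) = 20.8806
Real part = -8/(2*5) = -0.8000
Imag part = 20.8806/(2*5) = 2.0881

-0.8000 ± 2.0881i


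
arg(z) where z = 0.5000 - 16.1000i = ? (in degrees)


Re = 0.5, Im = -16.1
arg = atan2(-16.1, 0.5) = -88.2212 degrees

arg(z) = -88.2212 degrees


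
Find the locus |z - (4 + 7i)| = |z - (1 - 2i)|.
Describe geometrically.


Equal distances means the locus is the perpendicular bisector of z1 and z2.
Midpoint = ((4+1)/2, (7+(-2))/2) = (2.5000, 2.5000)

Perpendicular bisector through (2.5000, 2.5000)


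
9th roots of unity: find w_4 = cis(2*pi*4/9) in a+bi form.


Angle = 360*4/9 = 160°
a = cos(160°) = -0.9397
b = sin(160°) = 0.3420

-0.9397 + 0.3420i


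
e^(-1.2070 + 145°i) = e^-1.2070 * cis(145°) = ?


e^-1.2070 = 0.2991
cos(145°) = -0.8192
sin(145°) = 0.5736
Real = 0.2991*(-0.8192) = -0.2450
Imag = 0.2991*0.5736 = 0.1716

-0.2450 + 0.1716i


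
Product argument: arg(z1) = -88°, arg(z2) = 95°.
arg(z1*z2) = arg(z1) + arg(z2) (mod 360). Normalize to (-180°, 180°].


arg(z1*z2) = -88° + 95° = 7°
Normalized to (-180°, 180°]: 7°

7°


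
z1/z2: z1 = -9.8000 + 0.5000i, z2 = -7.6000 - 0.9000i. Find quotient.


Conjugate of z2 = -7.6000 + 0.9000i
Numerator: (-9.8000 + 0.5000i)(-7.6000 + 0.9000i) = 74.0300 - 12.6200i
Denominator: (-7.6)^2 + (-0.9)^2 = 58.57
Result = (74.0300 - 12.6200i)/58.57

1.2640 - 0.2155i


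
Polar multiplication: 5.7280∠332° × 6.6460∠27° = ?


r = 5.7280 * 6.6460 = 38.0683
theta = 332° + 27° = 359° = 359° (mod 360)

38.0683 cis(359°)


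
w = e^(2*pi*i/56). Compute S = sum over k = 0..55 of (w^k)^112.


The roots are w_k = w^k with w = e^(2*pi*i/56), and (w^k)^112 = (w^112)^k.
So S = 1 + u + u^2 + ... + u^(55) with u = w^112.
112 = 2*56 + 0, so 112 is a multiple of 56 and u = (w^56)^2 = 1.
Every one of the 56 terms equals 1: S = 56

S = 56


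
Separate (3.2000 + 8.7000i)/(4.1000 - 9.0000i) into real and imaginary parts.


Multiply by conjugate: (3.2000 + 8.7000i)(4.1000 + 9.0000i) / (4.1^2 + (-9)^2)
Numerator real = 3.2*4.1 + 8.7*(-9) = -65.18
Numerator imag = 8.7*4.1 - 3.2*(-9) = 64.47
Denominator = 97.81
Re(z) = -65.18/97.81 = -0.6664
Im(z) = 64.47/97.81 = 0.6591

Re(z) = -0.6664, Im(z) = 0.6591


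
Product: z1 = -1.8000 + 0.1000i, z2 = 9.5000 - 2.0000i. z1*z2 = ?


Real = -1.8*9.5 - 0.1*(-2) = -17.1 - (-0.2) = -16.9
Imag = -1.8*(-2) + 9.5*0.1 = 3.6 + 0.95 = 4.55

-16.9000 + 4.5500i


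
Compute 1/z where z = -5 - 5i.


|z|^2 = 25+25 = 50
1/z = (-5 + 5i)/50

1/z = -0.1000 + 0.1000i


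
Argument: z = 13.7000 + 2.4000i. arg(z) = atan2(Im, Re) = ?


Re = 13.7, Im = 2.4
arg = atan2(2.4, 13.7) = 9.9364 degrees

arg(z) = 9.9364 degrees


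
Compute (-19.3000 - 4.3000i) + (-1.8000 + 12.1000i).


Real: -19.3 - 1.8 = -21.1
Imag: -4.3 + 12.1 = 7.8

-21.1000 + 7.8000i


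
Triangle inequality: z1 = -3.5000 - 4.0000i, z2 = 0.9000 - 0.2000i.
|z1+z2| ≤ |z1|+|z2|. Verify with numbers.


|z1| = sqrt((-3.5)^2 + (-4)^2) = sqrt(28.25) = 5.3151
|z2| = sqrt(0.9^2 + (-0.2)^2) = sqrt(0.85) = 0.9220
z1+z2 = -2.6000 - 4.2000i
|z1+z2| = sqrt(24.4) = 4.9396
|z1|+|z2| = 5.3151 + 0.9220 = 6.2371

|z1+z2| = 4.9396 ≤ |z1|+|z2| = 6.2371 (verified)


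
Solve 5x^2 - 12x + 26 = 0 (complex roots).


disc = (-12)^2 - 4*5*26 = 144 - 520 = -376
sqrt(|disc|) = sqrt(376) = 19.3907
Real part = 12/(2*5) = 1.2000
Imag part = 19.3907/(2*5) = 1.9391

1.2000 ± 1.9391i


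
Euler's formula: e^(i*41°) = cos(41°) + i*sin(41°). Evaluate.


cos(41°) = 0.7547
sin(41°) = 0.6561

e^(i*41°) = 0.7547 + 0.6561i


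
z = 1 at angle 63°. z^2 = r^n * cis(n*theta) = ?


r^2 = 1^2 = 1
n*theta = 2*63° = 126° = 126° (mod 360)
a = 1*cos(126°) = -0.5878
b = 1*sin(126°) = 0.8090

1 cis(126°) = -0.5878 + 0.8090i


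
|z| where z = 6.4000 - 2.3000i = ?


|z| = sqrt(6.4^2 + (-2.3)^2) = sqrt(40.96 + 5.29) = sqrt(46.25) = 6.8007

|z| = 6.8007


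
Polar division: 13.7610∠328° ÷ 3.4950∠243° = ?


r = 13.7610 / 3.4950 = 3.9373
theta = 328° - 243° = 85° = 85° (mod 360)

3.9373 cis(85°)


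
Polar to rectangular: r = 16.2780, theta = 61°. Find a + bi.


a = 16.2780*cos(61°) = 16.2780*0.48481 = 7.8917
b = 16.2780*sin(61°) = 16.2780*0.87462 = 14.2371

7.8917 + 14.2371i


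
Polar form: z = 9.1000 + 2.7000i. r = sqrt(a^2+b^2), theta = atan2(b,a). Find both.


r = sqrt(82.81+7.29) = sqrt(90.1) = 9.4921
theta = atan2(2.7, 9.1) = 16.5258 degrees

r = 9.4921, theta = 16.5258 degrees


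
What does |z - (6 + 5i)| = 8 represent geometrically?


|z - z0| = r is a circle with center z0 and radius r.
Center = (6, 5), radius = 8

Circle with center (6, 5) and radius 8


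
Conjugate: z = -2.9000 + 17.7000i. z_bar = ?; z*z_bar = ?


z_bar = -2.9000 - 17.7000i
z*z_bar = (-2.9)^2 + 17.7^2 = 8.41 + 313.29 = 321.7

z_bar = -2.9000 - 17.7000i, z*z_bar = 321.7


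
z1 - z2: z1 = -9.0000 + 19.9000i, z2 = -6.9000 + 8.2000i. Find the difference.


Real: -9 + 6.9 = -2.1
Imag: 19.9 - 8.2 = 11.7

-2.1000 + 11.7000i


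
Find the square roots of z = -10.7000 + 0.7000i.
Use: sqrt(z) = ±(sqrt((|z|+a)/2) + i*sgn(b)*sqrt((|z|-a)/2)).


|z| = sqrt(114.49+0.49) = 10.7229
sqrt((|z|+a)/2) = sqrt((10.7229+(-10.7))/2) = sqrt(0.0114) = 0.1069
sqrt((|z|-a)/2) = sqrt((10.7229-(-10.7))/2) = sqrt(10.7114) = 3.2728

±(0.1069 + 3.2728i) i.e. 0.1069 + 3.2728i and -0.1069 - 3.2728i


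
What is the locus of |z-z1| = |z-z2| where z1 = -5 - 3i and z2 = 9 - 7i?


Equal distances means the locus is the perpendicular bisector of z1 and z2.
Midpoint = ((-5+9)/2, (-3+(-7))/2) = (2.0000, -5.0000)

Perpendicular bisector through (2.0000, -5.0000)


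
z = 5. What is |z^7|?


|z| = sqrt(25+0) = sqrt(25) = 5
|z^7| = |z|^7 = 5^7 = 78125

|z^7| = 78125


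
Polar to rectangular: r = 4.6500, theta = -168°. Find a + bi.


a = 4.6500*cos(-168°) = 4.6500*(-0.97815) = -4.5484
b = 4.6500*sin(-168°) = 4.6500*(-0.20791) = -0.9668

-4.5484 - 0.9668i


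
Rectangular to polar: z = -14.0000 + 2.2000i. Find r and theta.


r = sqrt(196+4.84) = sqrt(200.84) = 14.1718
theta = atan2(2.2, -14) = 171.0694 degrees

r = 14.1718, theta = 171.0694 degrees


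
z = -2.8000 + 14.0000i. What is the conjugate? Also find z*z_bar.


z_bar = -2.8000 - 14.0000i
z*z_bar = (-2.8)^2 + 14^2 = 7.84 + 196 = 203.84

z_bar = -2.8000 - 14.0000i, z*z_bar = 203.84


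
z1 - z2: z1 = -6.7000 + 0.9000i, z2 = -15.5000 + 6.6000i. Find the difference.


Real: -6.7 + 15.5 = 8.8
Imag: 0.9 - 6.6 = -5.7

8.8000 - 5.7000i


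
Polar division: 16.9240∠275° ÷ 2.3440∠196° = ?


r = 16.9240 / 2.3440 = 7.2201
theta = 275° - 196° = 79° = 79° (mod 360)

7.2201 cis(79°)


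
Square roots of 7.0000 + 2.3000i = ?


|z| = sqrt(49+5.29) = 7.3682
sqrt((|z|+a)/2) = sqrt((7.3682+7)/2) = sqrt(7.1841) = 2.6803
sqrt((|z|-a)/2) = sqrt((7.3682-7)/2) = sqrt(0.1841) = 0.4291

±(2.6803 + 0.4291i) i.e. 2.6803 + 0.4291i and -2.6803 - 0.4291i


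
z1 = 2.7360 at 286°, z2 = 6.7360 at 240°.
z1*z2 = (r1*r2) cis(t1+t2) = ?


r = 2.7360 * 6.7360 = 18.4297
theta = 286° + 240° = 526° = 166° (mod 360)

18.4297 cis(166°)


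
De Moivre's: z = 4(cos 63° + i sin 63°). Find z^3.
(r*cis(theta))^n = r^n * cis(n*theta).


r^3 = 4^3 = 64
n*theta = 3*63° = 189° = 189° (mod 360)
a = 64*cos(189°) = -63.2121
b = 64*sin(189°) = -10.0118

64 cis(189°) = -63.2121 - 10.0118i


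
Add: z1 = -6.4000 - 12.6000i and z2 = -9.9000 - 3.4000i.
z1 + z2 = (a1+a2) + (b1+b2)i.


Real: -6.4 - 9.9 = -16.3
Imag: -12.6 - 3.4 = -16

-16.3000 - 16.0000i


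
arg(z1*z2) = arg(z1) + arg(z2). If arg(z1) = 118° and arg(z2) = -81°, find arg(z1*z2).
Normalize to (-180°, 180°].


arg(z1*z2) = 118° - 81° = 37°
Normalized to (-180°, 180°]: 37°

37°


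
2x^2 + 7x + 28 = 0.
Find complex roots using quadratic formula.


disc = 7^2 - 4*2*28 = 49 - 224 = -175
sqrt(|disc|) = sqrt(175) = 13.2288
Real part = -7/(2*2) = -1.7500
Imag part = 13.2288/(2*2) = 3.3072

-1.7500 ± 3.3072i


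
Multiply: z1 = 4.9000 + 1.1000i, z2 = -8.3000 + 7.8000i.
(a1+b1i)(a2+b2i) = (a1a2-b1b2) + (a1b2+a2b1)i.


Real = 4.9*(-8.3) - 1.1*7.8 = -40.67 - 8.58 = -49.25
Imag = 4.9*7.8 - (8.3)*1.1 = 38.22 - (9.13) = 29.09

-49.2500 + 29.0900i


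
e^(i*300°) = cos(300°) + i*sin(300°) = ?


cos(300°) = 0.5000
sin(300°) = -0.8660

e^(i*300°) = 0.5000 - 0.8660i


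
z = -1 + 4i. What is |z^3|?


|z| = sqrt(1+16) = sqrt(17) = 4.1231
|z^3| = |z|^3 = (sqrt(17))^3 = 17*sqrt(17)

|z^3| = 17*sqrt(17) ≈ 70.0928


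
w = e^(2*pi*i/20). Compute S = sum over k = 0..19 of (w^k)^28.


The roots are w_k = w^k with w = e^(2*pi*i/20), and (w^k)^28 = (w^28)^k.
So S = 1 + u + u^2 + ... + u^(19) with u = w^28.
28 = 1*20 + 8, so 28 is not a multiple of 20: u = (w^20)^1 * w^8 = w^8 ≠ 1 (w is a primitive 20th root), while u^20 = (w^20)^28 = 1.
Geometric series: S = (1 - u^20)/(1 - u) = (1 - 1)/(1 - u) = 0

S = 0


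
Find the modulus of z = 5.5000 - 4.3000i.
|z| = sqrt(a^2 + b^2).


|z| = sqrt(5.5^2 + (-4.3)^2) = sqrt(30.25 + 18.49) = sqrt(48.74) = 6.9814

|z| = 6.9814


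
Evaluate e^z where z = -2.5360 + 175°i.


e^-2.5360 = 0.0792
cos(175°) = -0.9962
sin(175°) = 0.0872
Real = 0.0792*(-0.9962) = -0.0789
Imag = 0.0792*0.0872 = 0.0069

-0.0789 + 0.0069i


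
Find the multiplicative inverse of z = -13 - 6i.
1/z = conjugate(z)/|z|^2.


|z|^2 = 169+36 = 205
1/z = (-13 + 6i)/205

1/z = -0.0634 + 0.0293i


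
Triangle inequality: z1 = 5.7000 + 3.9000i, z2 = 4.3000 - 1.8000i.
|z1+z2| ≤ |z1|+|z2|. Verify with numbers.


|z1| = sqrt(5.7^2 + 3.9^2) = sqrt(47.7) = 6.9065
|z2| = sqrt(4.3^2 + (-1.8)^2) = sqrt(21.73) = 4.6615
z1+z2 = 10.0000 + 2.1000i
|z1+z2| = sqrt(104.41) = 10.2181
|z1|+|z2| = 6.9065 + 4.6615 = 11.5680

|z1+z2| = 10.2181 ≤ |z1|+|z2| = 11.5680 (verified)


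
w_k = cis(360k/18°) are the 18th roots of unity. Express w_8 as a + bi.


Angle = 360*8/18 = 160°
a = cos(160°) = -0.9397
b = sin(160°) = 0.3420

-0.9397 + 0.3420i


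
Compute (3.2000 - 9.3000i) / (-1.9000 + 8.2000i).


Conjugate of z2 = -1.9000 - 8.2000i
Numerator: (3.2000 - 9.3000i)(-1.9000 - 8.2000i) = -82.3400 - 8.5700i
Denominator: (-1.9)^2 + 8.2^2 = 70.85
Result = (-82.3400 - 8.5700i)/70.85

-1.1622 - 0.1210i


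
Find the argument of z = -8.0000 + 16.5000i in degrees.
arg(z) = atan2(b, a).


Re = -8, Im = 16.5
arg = atan2(16.5, -8) = 115.8664 degrees

arg(z) = 115.8664 degrees


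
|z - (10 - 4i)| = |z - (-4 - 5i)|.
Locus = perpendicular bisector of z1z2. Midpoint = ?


Equal distances means the locus is the perpendicular bisector of z1 and z2.
Midpoint = ((10+(-4))/2, (-4+(-5))/2) = (3.0000, -4.5000)

Perpendicular bisector through (3.0000, -4.5000)


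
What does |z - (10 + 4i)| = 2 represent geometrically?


|z - z0| = r is a circle with center z0 and radius r.
Center = (10, 4), radius = 2

Circle with center (10, 4) and radius 2


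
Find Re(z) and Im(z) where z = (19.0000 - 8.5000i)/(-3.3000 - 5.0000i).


Multiply by conjugate: (19.0000 - 8.5000i)(-3.3000 + 5.0000i) / ((-3.3)^2 + (-5)^2)
Numerator real = 19*(-3.3) - (8.5)*(-5) = -20.2
Numerator imag = -8.5*(-3.3) - 19*(-5) = 123.05
Denominator = 35.89
Re(z) = -20.2/35.89 = -0.5628
Im(z) = 123.05/35.89 = 3.4285

Re(z) = -0.5628, Im(z) = 3.4285


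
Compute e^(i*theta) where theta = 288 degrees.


cos(288°) = 0.3090
sin(288°) = -0.9511

e^(i*288°) = 0.3090 - 0.9511i


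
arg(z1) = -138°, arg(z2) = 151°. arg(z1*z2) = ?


arg(z1*z2) = -138° + 151° = 13°
Normalized to (-180°, 180°]: 13°

13°


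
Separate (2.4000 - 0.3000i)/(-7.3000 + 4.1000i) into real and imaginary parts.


Multiply by conjugate: (2.4000 - 0.3000i)(-7.3000 - 4.1000i) / ((-7.3)^2 + 4.1^2)
Numerator real = 2.4*(-7.3) - (0.3)*4.1 = -18.75
Numerator imag = -0.3*(-7.3) - 2.4*4.1 = -7.65
Denominator = 70.1
Re(z) = -18.75/70.1 = -0.2675
Im(z) = -7.65/70.1 = -0.1091

Re(z) = -0.2675, Im(z) = -0.1091


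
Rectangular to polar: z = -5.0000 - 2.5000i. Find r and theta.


r = sqrt(25+6.25) = sqrt(31.25) = 5.5902
theta = atan2(-2.5, -5) = -153.4349 degrees

r = 5.5902, theta = -153.4349 degrees


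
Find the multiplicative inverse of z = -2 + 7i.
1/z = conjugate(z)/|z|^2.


|z|^2 = 4+49 = 53
1/z = (-2 - 7i)/53

1/z = -0.0377 - 0.1321i


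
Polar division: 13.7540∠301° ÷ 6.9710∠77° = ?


r = 13.7540 / 6.9710 = 1.9730
theta = 301° - 77° = 224° = 224° (mod 360)

1.9730 cis(224°)


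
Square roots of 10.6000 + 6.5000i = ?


|z| = sqrt(112.36+42.25) = 12.4342
sqrt((|z|+a)/2) = sqrt((12.4342+10.6)/2) = sqrt(11.5171) = 3.3937
sqrt((|z|-a)/2) = sqrt((12.4342-10.6)/2) = sqrt(0.9171) = 0.9577

±(3.3937 + 0.9577i) i.e. 3.3937 + 0.9577i and -3.3937 - 0.9577i


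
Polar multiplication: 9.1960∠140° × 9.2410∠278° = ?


r = 9.1960 * 9.2410 = 84.9802
theta = 140° + 278° = 418° = 58° (mod 360)

84.9802 cis(58°)


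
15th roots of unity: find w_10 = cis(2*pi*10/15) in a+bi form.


Angle = 360*10/15 = 240°
a = cos(240°) = -0.5000
b = sin(240°) = -0.8660

-0.5000 - 0.8660i


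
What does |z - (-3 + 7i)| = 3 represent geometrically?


|z - z0| = r is a circle with center z0 and radius r.
Center = (-3, 7), radius = 3

Circle with center (-3, 7) and radius 3


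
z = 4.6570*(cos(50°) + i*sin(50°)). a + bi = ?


a = 4.6570*cos(50°) = 4.6570*0.6428 = 2.9935
b = 4.6570*sin(50°) = 4.6570*0.766044 = 3.5675

2.9935 + 3.5675i


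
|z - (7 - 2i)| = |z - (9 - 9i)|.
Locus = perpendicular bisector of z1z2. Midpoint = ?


Equal distances means the locus is the perpendicular bisector of z1 and z2.
Midpoint = ((7+9)/2, (-2+(-9))/2) = (8.0000, -5.5000)

Perpendicular bisector through (8.0000, -5.5000)


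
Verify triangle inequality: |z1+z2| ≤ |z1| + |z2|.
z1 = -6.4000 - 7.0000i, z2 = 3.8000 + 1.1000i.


|z1| = sqrt((-6.4)^2 + (-7)^2) = sqrt(89.96) = 9.4847
|z2| = sqrt(3.8^2 + 1.1^2) = sqrt(15.65) = 3.9560
z1+z2 = -2.6000 - 5.9000i
|z1+z2| = sqrt(41.57) = 6.4475
|z1|+|z2| = 9.4847 + 3.9560 = 13.4407

|z1+z2| = 6.4475 ≤ |z1|+|z2| = 13.4407 (verified)


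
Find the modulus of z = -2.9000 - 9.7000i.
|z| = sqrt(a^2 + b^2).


|z| = sqrt((-2.9)^2 + (-9.7)^2) = sqrt(8.41 + 94.09) = sqrt(102.5) = 10.1242

|z| = 10.1242


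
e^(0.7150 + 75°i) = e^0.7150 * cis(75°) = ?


e^0.7150 = 2.0442
cos(75°) = 0.25882
sin(75°) = 0.9659
Real = 2.0442*0.25882 = 0.5291
Imag = 2.0442*0.9659 = 1.9745

0.5291 + 1.9745i


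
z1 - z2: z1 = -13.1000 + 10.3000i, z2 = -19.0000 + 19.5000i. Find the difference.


Real: -13.1 + 19 = 5.9
Imag: 10.3 - 19.5 = -9.2

5.9000 - 9.2000i


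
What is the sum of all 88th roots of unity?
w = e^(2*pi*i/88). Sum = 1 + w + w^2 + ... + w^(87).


The sum of all 88th roots of unity is 0.
Geometric series: (1 - w^88)/(1 - w) = (1-1)/(1-w) = 0 since w^88 = 1, w ≠ 1.
Alternatively: coefficient of z^87 in z^88 - 1 is 0.

0


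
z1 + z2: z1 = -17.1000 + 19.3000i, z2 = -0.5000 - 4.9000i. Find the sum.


Real: -17.1 - 0.5 = -17.6
Imag: 19.3 - 4.9 = 14.4

-17.6000 + 14.4000i


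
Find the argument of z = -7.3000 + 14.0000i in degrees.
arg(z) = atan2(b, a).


Re = -7.3, Im = 14
arg = atan2(14, -7.3) = 117.5388 degrees

arg(z) = 117.5388 degrees


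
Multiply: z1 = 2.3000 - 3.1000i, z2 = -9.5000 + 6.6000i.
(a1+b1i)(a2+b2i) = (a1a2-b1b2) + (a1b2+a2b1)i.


Real = 2.3*(-9.5) - (-3.1)*6.6 = -21.85 - (-20.46) = -1.39
Imag = 2.3*6.6 - (9.5)*(-3.1) = 15.18 + 29.45 = 44.63

-1.3900 + 44.6300i


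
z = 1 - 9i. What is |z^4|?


|z| = sqrt(1+81) = sqrt(82) = 9.0554
|z^4| = |z|^4 = (sqrt(82))^4 = 82^2 = 6724

|z^4| = 6724


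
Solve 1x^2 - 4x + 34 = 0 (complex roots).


disc = (-4)^2 - 4*1*34 = 16 - 136 = -120
sqrt(|disc|) = sqrt(120) = 10.9545
Real part = 4/(2*1) = 2.0000
Imag part = 10.9545/(2*1) = 5.4772

2.0000 ± 5.4772i


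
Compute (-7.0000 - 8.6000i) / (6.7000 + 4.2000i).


Conjugate of z2 = 6.7000 - 4.2000i
Numerator: (-7.0000 - 8.6000i)(6.7000 - 4.2000i) = -83.0200 - 28.2200i
Denominator: 6.7^2 + 4.2^2 = 62.53
Result = (-83.0200 - 28.2200i)/62.53

-1.3277 - 0.4513i


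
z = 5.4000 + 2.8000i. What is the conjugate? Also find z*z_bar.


z_bar = 5.4000 - 2.8000i
z*z_bar = 5.4^2 + 2.8^2 = 29.16 + 7.84 = 37

z_bar = 5.4000 - 2.8000i, z*z_bar = 37


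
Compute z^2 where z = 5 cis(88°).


r^2 = 5^2 = 25
n*theta = 2*88° = 176° = 176° (mod 360)
a = 25*cos(176°) = -24.9391
b = 25*sin(176°) = 1.7439

25 cis(176°) = -24.9391 + 1.7439i


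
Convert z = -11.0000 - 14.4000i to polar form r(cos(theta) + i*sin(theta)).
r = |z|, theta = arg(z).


r = sqrt(121+207.36) = sqrt(328.36) = 18.1207
theta = atan2(-14.4, -11) = -127.3758 degrees

r = 18.1207, theta = -127.3758 degrees


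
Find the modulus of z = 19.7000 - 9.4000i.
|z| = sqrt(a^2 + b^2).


|z| = sqrt(19.7^2 + (-9.4)^2) = sqrt(388.09 + 88.36) = sqrt(476.45) = 21.8277

|z| = 21.8277


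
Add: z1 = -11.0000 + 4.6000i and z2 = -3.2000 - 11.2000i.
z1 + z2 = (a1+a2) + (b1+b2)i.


Real: -11 - 3.2 = -14.2
Imag: 4.6 - 11.2 = -6.6

-14.2000 - 6.6000i


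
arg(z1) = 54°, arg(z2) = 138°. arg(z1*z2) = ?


arg(z1*z2) = 54° + 138° = 192°
Normalized to (-180°, 180°]: -168°

-168°


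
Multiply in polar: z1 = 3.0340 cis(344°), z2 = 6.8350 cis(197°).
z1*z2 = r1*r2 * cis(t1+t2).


r = 3.0340 * 6.8350 = 20.7374
theta = 344° + 197° = 541° = 181° (mod 360)

20.7374 cis(181°)


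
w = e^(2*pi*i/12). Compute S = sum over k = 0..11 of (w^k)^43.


The roots are w_k = w^k with w = e^(2*pi*i/12), and (w^k)^43 = (w^43)^k.
So S = 1 + u + u^2 + ... + u^(11) with u = w^43.
43 = 3*12 + 7, so 43 is not a multiple of 12: u = (w^12)^3 * w^7 = w^7 ≠ 1 (w is a primitive 12th root), while u^12 = (w^12)^43 = 1.
Geometric series: S = (1 - u^12)/(1 - u) = (1 - 1)/(1 - u) = 0

S = 0


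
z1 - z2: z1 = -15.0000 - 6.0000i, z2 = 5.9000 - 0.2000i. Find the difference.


Real: -15 - 5.9 = -20.9
Imag: -6 + 0.2 = -5.8

-20.9000 - 5.8000i


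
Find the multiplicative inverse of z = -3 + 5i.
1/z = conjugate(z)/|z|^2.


|z|^2 = 9+25 = 34
1/z = (-3 - 5i)/34

1/z = -0.0882 - 0.1471i


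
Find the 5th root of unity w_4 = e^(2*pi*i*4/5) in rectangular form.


Angle = 360*4/5 = 288°
a = cos(288°) = 0.3090
b = sin(288°) = -0.9511

0.3090 - 0.9511i


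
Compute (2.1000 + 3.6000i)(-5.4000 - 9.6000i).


Real = 2.1*(-5.4) - 3.6*(-9.6) = -11.34 - (-34.56) = 23.22
Imag = 2.1*(-9.6) - (5.4)*3.6 = -20.16 - (19.44) = -39.6

23.2200 - 39.6000i


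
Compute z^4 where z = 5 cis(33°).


r^4 = 5^4 = 625
n*theta = 4*33° = 132° = 132° (mod 360)
a = 625*cos(132°) = -418.2066
b = 625*sin(132°) = 464.4655

625 cis(132°) = -418.2066 + 464.4655i


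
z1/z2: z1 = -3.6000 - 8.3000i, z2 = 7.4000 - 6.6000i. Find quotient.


Conjugate of z2 = 7.4000 + 6.6000i
Numerator: (-3.6000 - 8.3000i)(7.4000 + 6.6000i) = 28.1400 - 85.1800i
Denominator: 7.4^2 + (-6.6)^2 = 98.32
Result = (28.1400 - 85.1800i)/98.32

0.2862 - 0.8664i


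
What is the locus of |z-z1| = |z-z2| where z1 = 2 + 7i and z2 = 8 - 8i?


Equal distances means the locus is the perpendicular bisector of z1 and z2.
Midpoint = ((2+8)/2, (7+(-8))/2) = (5.0000, -0.5000)

Perpendicular bisector through (5.0000, -0.5000)


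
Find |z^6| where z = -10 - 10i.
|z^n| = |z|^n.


|z| = sqrt(100+100) = sqrt(200) = 14.1421
|z^6| = |z|^6 = (sqrt(200))^6 = 200^3 = 8000000

|z^6| = 8000000


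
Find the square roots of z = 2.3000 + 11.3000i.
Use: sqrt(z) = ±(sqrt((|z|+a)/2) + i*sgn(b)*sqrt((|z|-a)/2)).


|z| = sqrt(5.29+127.69) = 11.5317
sqrt((|z|+a)/2) = sqrt((11.5317+2.3)/2) = sqrt(6.9158) = 2.6298
sqrt((|z|-a)/2) = sqrt((11.5317-2.3)/2) = sqrt(4.6158) = 2.1485

±(2.6298 + 2.1485i) i.e. 2.6298 + 2.1485i and -2.6298 - 2.1485i


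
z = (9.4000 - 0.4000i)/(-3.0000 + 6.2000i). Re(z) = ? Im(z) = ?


Multiply by conjugate: (9.4000 - 0.4000i)(-3.0000 - 6.2000i) / ((-3)^2 + 6.2^2)
Numerator real = 9.4*(-3) - (0.4)*6.2 = -30.68
Numerator imag = -0.4*(-3) - 9.4*6.2 = -57.08
Denominator = 47.44
Re(z) = -30.68/47.44 = -0.6467
Im(z) = -57.08/47.44 = -1.2032

Re(z) = -0.6467, Im(z) = -1.2032


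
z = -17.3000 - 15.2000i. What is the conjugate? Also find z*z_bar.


z_bar = -17.3000 + 15.2000i
z*z_bar = (-17.3)^2 + (-15.2)^2 = 299.29 + 231.04 = 530.33

z_bar = -17.3000 + 15.2000i, z*z_bar = 530.33


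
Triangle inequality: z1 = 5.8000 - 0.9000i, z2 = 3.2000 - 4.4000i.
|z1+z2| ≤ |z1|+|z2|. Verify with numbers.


|z1| = sqrt(5.8^2 + (-0.9)^2) = sqrt(34.45) = 5.8694
|z2| = sqrt(3.2^2 + (-4.4)^2) = sqrt(29.6) = 5.4406
z1+z2 = 9.0000 - 5.3000i
|z1+z2| = sqrt(109.09) = 10.4446
|z1|+|z2| = 5.8694 + 5.4406 = 11.3100

|z1+z2| = 10.4446 ≤ |z1|+|z2| = 11.3100 (verified)


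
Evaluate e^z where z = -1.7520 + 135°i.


e^-1.7520 = 0.1734
cos(135°) = -0.7071
sin(135°) = 0.7071
Real = 0.1734*(-0.7071) = -0.1226
Imag = 0.1734*0.7071 = 0.1226

-0.1226 + 0.1226i


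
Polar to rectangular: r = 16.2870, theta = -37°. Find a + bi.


a = 16.2870*cos(-37°) = 16.2870*0.79864 = 13.0074
b = 16.2870*sin(-37°) = 16.2870*(-0.60182) = -9.8018

13.0074 - 9.8018i


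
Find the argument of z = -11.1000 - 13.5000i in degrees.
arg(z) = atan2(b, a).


Re = -11.1, Im = -13.5
arg = atan2(-13.5, -11.1) = -129.4278 degrees

arg(z) = -129.4278 degrees


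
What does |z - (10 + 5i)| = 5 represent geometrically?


|z - z0| = r is a circle with center z0 and radius r.
Center = (10, 5), radius = 5

Circle with center (10, 5) and radius 5


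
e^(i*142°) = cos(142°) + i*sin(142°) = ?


cos(142°) = -0.7880
sin(142°) = 0.6157

e^(i*142°) = -0.7880 + 0.6157i


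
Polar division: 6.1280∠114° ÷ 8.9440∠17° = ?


r = 6.1280 / 8.9440 = 0.6852
theta = 114° - 17° = 97° = 97° (mod 360)

0.6852 cis(97°)


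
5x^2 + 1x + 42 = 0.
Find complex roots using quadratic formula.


disc = 1^2 - 4*5*42 = 1 - 840 = -839
sqrt(|disc|) = sqrt(839) = 28.9655
Real part = -1/(2*5) = -0.1000
Imag part = 28.9655/(2*5) = 2.8965

-0.1000 ± 2.8965i


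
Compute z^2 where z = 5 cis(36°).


r^2 = 5^2 = 25
n*theta = 2*36° = 72° = 72° (mod 360)
a = 25*cos(72°) = 7.7254
b = 25*sin(72°) = 23.7764

25 cis(72°) = 7.7254 + 23.7764i


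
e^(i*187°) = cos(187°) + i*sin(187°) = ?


cos(187°) = -0.9925
sin(187°) = -0.1219

e^(i*187°) = -0.9925 - 0.1219i


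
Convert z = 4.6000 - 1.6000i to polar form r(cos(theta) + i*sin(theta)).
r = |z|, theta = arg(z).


r = sqrt(21.16+2.56) = sqrt(23.72) = 4.8703
theta = atan2(-1.6, 4.6) = -19.1790 degrees

r = 4.8703, theta = -19.1790 degrees


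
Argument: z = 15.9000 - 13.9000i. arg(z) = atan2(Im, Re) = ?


Re = 15.9, Im = -13.9
arg = atan2(-13.9, 15.9) = -41.1604 degrees

arg(z) = -41.1604 degrees


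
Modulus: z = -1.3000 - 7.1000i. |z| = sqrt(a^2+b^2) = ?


|z| = sqrt((-1.3)^2 + (-7.1)^2) = sqrt(1.69 + 50.41) = sqrt(52.1) = 7.2180

|z| = 7.2180


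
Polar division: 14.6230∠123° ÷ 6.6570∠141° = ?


r = 14.6230 / 6.6570 = 2.1966
theta = 123° - 141° = -18° = 342° (mod 360)

2.1966 cis(342°)


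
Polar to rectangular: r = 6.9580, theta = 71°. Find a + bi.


a = 6.9580*cos(71°) = 6.9580*0.32557 = 2.2653
b = 6.9580*sin(71°) = 6.9580*0.94552 = 6.5789

2.2653 + 6.5789i


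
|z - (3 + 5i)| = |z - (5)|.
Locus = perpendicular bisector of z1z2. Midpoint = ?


Equal distances means the locus is the perpendicular bisector of z1 and z2.
Midpoint = ((3+5)/2, (5+0)/2) = (4.0000, 2.5000)

Perpendicular bisector through (4.0000, 2.5000)


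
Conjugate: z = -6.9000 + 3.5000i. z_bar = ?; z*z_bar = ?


z_bar = -6.9000 - 3.5000i
z*z_bar = (-6.9)^2 + 3.5^2 = 47.61 + 12.25 = 59.86

z_bar = -6.9000 - 3.5000i, z*z_bar = 59.86


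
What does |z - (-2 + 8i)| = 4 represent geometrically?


|z - z0| = r is a circle with center z0 and radius r.
Center = (-2, 8), radius = 4

Circle with center (-2, 8) and radius 4


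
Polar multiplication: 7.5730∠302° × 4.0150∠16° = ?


r = 7.5730 * 4.0150 = 30.4056
theta = 302° + 16° = 318° = 318° (mod 360)

30.4056 cis(318°)


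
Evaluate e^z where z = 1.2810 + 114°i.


e^1.2810 = 3.6002
cos(114°) = -0.40674
sin(114°) = 0.91355
Real = 3.6002*(-0.40674) = -1.4643
Imag = 3.6002*0.91355 = 3.2890

-1.4643 + 3.2890i


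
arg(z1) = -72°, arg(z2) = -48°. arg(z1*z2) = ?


arg(z1*z2) = -72° - 48° = -120°
Normalized to (-180°, 180°]: -120°

-120°


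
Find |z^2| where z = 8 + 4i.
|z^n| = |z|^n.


|z| = sqrt(64+16) = sqrt(80) = 8.9443
|z^2| = |z|^2 = (sqrt(80))^2 = 80

|z^2| = 80


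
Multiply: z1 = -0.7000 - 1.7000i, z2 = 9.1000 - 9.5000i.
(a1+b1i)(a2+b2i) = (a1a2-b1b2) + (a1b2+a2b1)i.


Real = -0.7*9.1 - (-1.7)*(-9.5) = -6.37 - 16.15 = -22.52
Imag = -0.7*(-9.5) + 9.1*(-1.7) = 6.65 - (15.47) = -8.82

-22.5200 - 8.8200i


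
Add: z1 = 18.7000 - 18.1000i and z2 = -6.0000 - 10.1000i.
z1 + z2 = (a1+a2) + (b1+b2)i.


Real: 18.7 - 6 = 12.7
Imag: -18.1 - 10.1 = -28.2

12.7000 - 28.2000i


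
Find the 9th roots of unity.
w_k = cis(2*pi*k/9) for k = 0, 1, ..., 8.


The 9th roots of unity are cis(360k/9°) for k=0..8
Angle step = 360/9 = 40°
Primitive root: cis(40°)
Primitive root = 0.7660 + 0.6428i

9 roots at angles: 0°, 40°, 80°, 120°, 160°, 200°, 240°, 280°, 320°


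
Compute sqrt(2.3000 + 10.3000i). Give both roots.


|z| = sqrt(5.29+106.09) = 10.5537
sqrt((|z|+a)/2) = sqrt((10.5537+2.3)/2) = sqrt(6.4268) = 2.5351
sqrt((|z|-a)/2) = sqrt((10.5537-2.3)/2) = sqrt(4.1268) = 2.0315

±(2.5351 + 2.0315i) i.e. 2.5351 + 2.0315i and -2.5351 - 2.0315i


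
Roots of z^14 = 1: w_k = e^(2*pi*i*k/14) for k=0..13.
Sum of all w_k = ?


The sum of all 14th roots of unity is 0.
Geometric series: (1 - w^14)/(1 - w) = (1-1)/(1-w) = 0 since w^14 = 1, w ≠ 1.
Alternatively: coefficient of z^13 in z^14 - 1 is 0.

0


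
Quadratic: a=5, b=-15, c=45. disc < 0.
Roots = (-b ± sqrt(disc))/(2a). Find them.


disc = (-15)^2 - 4*5*45 = 225 - 900 = -675
sqrt(|disc|) = sqrt(675) = 25.9808
Real part = 15/(2*5) = 1.5000
Imag part = 25.9808/(2*5) = 2.5981

1.5000 ± 2.5981i


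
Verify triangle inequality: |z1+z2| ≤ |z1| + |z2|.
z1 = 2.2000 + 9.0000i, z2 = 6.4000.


|z1| = sqrt(2.2^2 + 9^2) = sqrt(85.84) = 9.2650
|z2| = sqrt(6.4^2 + 0^2) = sqrt(40.96) = 6.4000
z1+z2 = 8.6000 + 9.0000i
|z1+z2| = sqrt(154.96) = 12.4483
|z1|+|z2| = 9.2650 + 6.4000 = 15.6650

|z1+z2| = 12.4483 ≤ |z1|+|z2| = 15.6650 (verified)


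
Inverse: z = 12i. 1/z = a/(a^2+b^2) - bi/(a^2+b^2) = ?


|z|^2 = 0+144 = 144
1/z = (0 - 12i)/144

1/z = 0 - 0.0833i


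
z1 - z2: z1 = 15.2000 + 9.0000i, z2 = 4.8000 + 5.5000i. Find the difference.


Real: 15.2 - 4.8 = 10.4
Imag: 9 - 5.5 = 3.5

10.4000 + 3.5000i


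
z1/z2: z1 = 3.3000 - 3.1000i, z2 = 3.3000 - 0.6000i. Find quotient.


Conjugate of z2 = 3.3000 + 0.6000i
Numerator: (3.3000 - 3.1000i)(3.3000 + 0.6000i) = 12.7500 - 8.2500i
Denominator: 3.3^2 + (-0.6)^2 = 11.25
Result = (12.7500 - 8.2500i)/11.25

1.1333 - 0.7333i


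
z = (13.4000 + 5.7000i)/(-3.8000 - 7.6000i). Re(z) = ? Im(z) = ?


Multiply by conjugate: (13.4000 + 5.7000i)(-3.8000 + 7.6000i) / ((-3.8)^2 + (-7.6)^2)
Numerator real = 13.4*(-3.8) + 5.7*(-7.6) = -94.24
Numerator imag = 5.7*(-3.8) - 13.4*(-7.6) = 80.18
Denominator = 72.2
Re(z) = -94.24/72.2 = -1.3053
Im(z) = 80.18/72.2 = 1.1105

Re(z) = -1.3053, Im(z) = 1.1105


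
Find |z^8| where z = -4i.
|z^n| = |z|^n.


|z| = sqrt(0+16) = sqrt(16) = 4
|z^8| = |z|^8 = 4^8 = 65536

|z^8| = 65536


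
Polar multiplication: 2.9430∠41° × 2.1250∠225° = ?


r = 2.9430 * 2.1250 = 6.2539
theta = 41° + 225° = 266° = 266° (mod 360)

6.2539 cis(266°)
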